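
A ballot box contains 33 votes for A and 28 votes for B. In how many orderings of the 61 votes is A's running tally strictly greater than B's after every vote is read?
Strict-lead orderings = 15715143261459775

Total orderings of the 61 votes with 33 for A: C(61, 33) = 191724747789809255. By the Bertrand ballot formula (Cycle Lemma / reflection principle), the number of orderings in which A is strictly ahead of B throughout is (p − q)/(p + q) · C(p + q, p) = (33 − 28)/(33 + 28) · 191724747789809255 = 15715143261459775.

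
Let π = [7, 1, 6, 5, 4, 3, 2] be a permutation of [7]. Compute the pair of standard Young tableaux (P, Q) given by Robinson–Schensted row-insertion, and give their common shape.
P = [1, 2] / [3] / [4] / [5] / [6] / [7];  Q = [1, 3] / [2] / [4] / [5] / [6] / [7];  common shape = (2, 1, 1, 1, 1, 1)

Row-insert the values π_1, π_2, … into P one at a time, bumping the leftmost entry strictly greater than the inserted value down to the next row. The recording tableau Q records, in position (i, j), the step at which that cell was added to P.
  Insert 7 (step 1): P = [7];  Q = [1]
  Insert 1 (step 2): P = [1] / [7];  Q = [1] / [2]
  Insert 6 (step 3): P = [1, 6] / [7];  Q = [1, 3] / [2]
  Insert 5 (step 4): P = [1, 5] / [6] / [7];  Q = [1, 3] / [2] / [4]
  Insert 4 (step 5): P = [1, 4] / [5] / [6] / [7];  Q = [1, 3] / [2] / [4] / [5]
  Insert 3 (step 6): P = [1, 3] / [4] / [5] / [6] / [7];  Q = [1, 3] / [2] / [4] / [5] / [6]
  Insert 2 (step 7): P = [1, 2] / [3] / [4] / [5] / [6] / [7];  Q = [1, 3] / [2] / [4] / [5] / [6] / [7]
Final shape: (2, 1, 1, 1, 1, 1).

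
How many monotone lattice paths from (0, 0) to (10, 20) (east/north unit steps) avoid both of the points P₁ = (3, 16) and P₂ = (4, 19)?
Number of paths = 29690392

Inclusion–exclusion. Total paths: C(30, 10) = 30045015. Through P₁: C(19, 3)·C(11, 7) = 319770. Through P₂: C(23, 4)·C(7, 6) = 61985. Since P₁ is strictly southwest of P₂, a monotone path through both must visit P₁ then P₂; paths through both = C(19, 3)·C(4, 1)·C(7, 6) = 27132. Avoid both = 30045015 − 319770 − 61985 + 27132 = 29690392.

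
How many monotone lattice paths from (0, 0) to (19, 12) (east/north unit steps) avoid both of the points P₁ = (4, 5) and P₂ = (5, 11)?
Number of paths = 119579691

Inclusion–exclusion. Total paths: C(31, 19) = 141120525. Through P₁: C(9, 4)·C(22, 15) = 21488544. Through P₂: C(16, 5)·C(15, 14) = 65520. Since P₁ is strictly southwest of P₂, a monotone path through both must visit P₁ then P₂; paths through both = C(9, 4)·C(7, 1)·C(15, 14) = 13230. Avoid both = 141120525 − 21488544 − 65520 + 13230 = 119579691.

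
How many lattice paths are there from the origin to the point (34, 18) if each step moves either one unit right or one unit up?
Number of paths = 42671977361650

A monotone lattice path from (0, 0) to (34, 18) consists of 34 east steps and 18 north steps in some order, so it is determined by which 34 of the 52 steps are east. The count is C(52, 34) = 42671977361650.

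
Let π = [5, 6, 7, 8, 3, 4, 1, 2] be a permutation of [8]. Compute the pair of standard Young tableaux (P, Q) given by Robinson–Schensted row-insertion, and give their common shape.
P = [1, 2, 7, 8] / [3, 4] / [5, 6];  Q = [1, 2, 3, 4] / [5, 6] / [7, 8];  common shape = (4, 2, 2)

Row-insert the values π_1, π_2, … into P one at a time, bumping the leftmost entry strictly greater than the inserted value down to the next row. The recording tableau Q records, in position (i, j), the step at which that cell was added to P.
  Insert 5 (step 1): P = [5];  Q = [1]
  Insert 6 (step 2): P = [5, 6];  Q = [1, 2]
  Insert 7 (step 3): P = [5, 6, 7];  Q = [1, 2, 3]
  Insert 8 (step 4): P = [5, 6, 7, 8];  Q = [1, 2, 3, 4]
  Insert 3 (step 5): P = [3, 6, 7, 8] / [5];  Q = [1, 2, 3, 4] / [5]
  Insert 4 (step 6): P = [3, 4, 7, 8] / [5, 6];  Q = [1, 2, 3, 4] / [5, 6]
  Insert 1 (step 7): P = [1, 4, 7, 8] / [3, 6] / [5];  Q = [1, 2, 3, 4] / [5, 6] / [7]
  Insert 2 (step 8): P = [1, 2, 7, 8] / [3, 4] / [5, 6];  Q = [1, 2, 3, 4] / [5, 6] / [7, 8]
Final shape: (4, 2, 2).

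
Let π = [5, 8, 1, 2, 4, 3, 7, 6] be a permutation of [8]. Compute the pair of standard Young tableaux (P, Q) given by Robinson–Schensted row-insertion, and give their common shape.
P = [1, 2, 3, 6] / [4, 7] / [5, 8];  Q = [1, 2, 5, 7] / [3, 4] / [6, 8];  common shape = (4, 2, 2)

Row-insert the values π_1, π_2, … into P one at a time, bumping the leftmost entry strictly greater than the inserted value down to the next row. The recording tableau Q records, in position (i, j), the step at which that cell was added to P.
  Insert 5 (step 1): P = [5];  Q = [1]
  Insert 8 (step 2): P = [5, 8];  Q = [1, 2]
  Insert 1 (step 3): P = [1, 8] / [5];  Q = [1, 2] / [3]
  Insert 2 (step 4): P = [1, 2] / [5, 8];  Q = [1, 2] / [3, 4]
  Insert 4 (step 5): P = [1, 2, 4] / [5, 8];  Q = [1, 2, 5] / [3, 4]
  Insert 3 (step 6): P = [1, 2, 3] / [4, 8] / [5];  Q = [1, 2, 5] / [3, 4] / [6]
  Insert 7 (step 7): P = [1, 2, 3, 7] / [4, 8] / [5];  Q = [1, 2, 5, 7] / [3, 4] / [6]
  Insert 6 (step 8): P = [1, 2, 3, 6] / [4, 7] / [5, 8];  Q = [1, 2, 5, 7] / [3, 4] / [6, 8]
Final shape: (4, 2, 2).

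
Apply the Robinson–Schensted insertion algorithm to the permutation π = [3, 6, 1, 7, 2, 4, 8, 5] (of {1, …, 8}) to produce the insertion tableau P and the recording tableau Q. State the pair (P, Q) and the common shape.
P = [1, 2, 4, 5] / [3, 6, 7, 8];  Q = [1, 2, 4, 7] / [3, 5, 6, 8];  common shape = (4, 4)

Row-insert the values π_1, π_2, … into P one at a time, bumping the leftmost entry strictly greater than the inserted value down to the next row. The recording tableau Q records, in position (i, j), the step at which that cell was added to P.
  Insert 3 (step 1): P = [3];  Q = [1]
  Insert 6 (step 2): P = [3, 6];  Q = [1, 2]
  Insert 1 (step 3): P = [1, 6] / [3];  Q = [1, 2] / [3]
  Insert 7 (step 4): P = [1, 6, 7] / [3];  Q = [1, 2, 4] / [3]
  Insert 2 (step 5): P = [1, 2, 7] / [3, 6];  Q = [1, 2, 4] / [3, 5]
  Insert 4 (step 6): P = [1, 2, 4] / [3, 6, 7];  Q = [1, 2, 4] / [3, 5, 6]
  Insert 8 (step 7): P = [1, 2, 4, 8] / [3, 6, 7];  Q = [1, 2, 4, 7] / [3, 5, 6]
  Insert 5 (step 8): P = [1, 2, 4, 5] / [3, 6, 7, 8];  Q = [1, 2, 4, 7] / [3, 5, 6, 8]
Final shape: (4, 4).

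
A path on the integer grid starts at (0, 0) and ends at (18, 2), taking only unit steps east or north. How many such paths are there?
Number of paths = 190

A monotone lattice path from (0, 0) to (18, 2) consists of 18 east steps and 2 north steps in some order, so it is determined by which 18 of the 20 steps are east. The count is C(20, 18) = 190.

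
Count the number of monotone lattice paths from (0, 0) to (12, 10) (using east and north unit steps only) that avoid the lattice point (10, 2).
Number of paths = 643676

Total paths from (0, 0) to (12, 10): C(22, 12) = 646646. Paths through (10, 2): (paths (0, 0) → (10, 2)) × (paths (10, 2) → (12, 10)) = C(12, 10) · C(10, 2) = 66 · 45 = 2970. Avoidance count = 646646 − 2970 = 643676.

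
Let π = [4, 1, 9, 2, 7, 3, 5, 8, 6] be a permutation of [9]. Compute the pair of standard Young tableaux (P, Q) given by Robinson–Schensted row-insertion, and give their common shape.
P = [1, 2, 3, 5, 6] / [4, 7, 8] / [9];  Q = [1, 3, 5, 7, 8] / [2, 4, 9] / [6];  common shape = (5, 3, 1)

Row-insert the values π_1, π_2, … into P one at a time, bumping the leftmost entry strictly greater than the inserted value down to the next row. The recording tableau Q records, in position (i, j), the step at which that cell was added to P.
  Insert 4 (step 1): P = [4];  Q = [1]
  Insert 1 (step 2): P = [1] / [4];  Q = [1] / [2]
  Insert 9 (step 3): P = [1, 9] / [4];  Q = [1, 3] / [2]
  Insert 2 (step 4): P = [1, 2] / [4, 9];  Q = [1, 3] / [2, 4]
  Insert 7 (step 5): P = [1, 2, 7] / [4, 9];  Q = [1, 3, 5] / [2, 4]
  Insert 3 (step 6): P = [1, 2, 3] / [4, 7] / [9];  Q = [1, 3, 5] / [2, 4] / [6]
  Insert 5 (step 7): P = [1, 2, 3, 5] / [4, 7] / [9];  Q = [1, 3, 5, 7] / [2, 4] / [6]
  Insert 8 (step 8): P = [1, 2, 3, 5, 8] / [4, 7] / [9];  Q = [1, 3, 5, 7, 8] / [2, 4] / [6]
  Insert 6 (step 9): P = [1, 2, 3, 5, 6] / [4, 7, 8] / [9];  Q = [1, 3, 5, 7, 8] / [2, 4, 9] / [6]
Final shape: (5, 3, 1).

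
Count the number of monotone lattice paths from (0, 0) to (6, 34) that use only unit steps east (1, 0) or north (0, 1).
Number of paths = 3838380

A monotone lattice path from (0, 0) to (6, 34) consists of 6 east steps and 34 north steps in some order, so it is determined by which 6 of the 40 steps are east. The count is C(40, 6) = 3838380.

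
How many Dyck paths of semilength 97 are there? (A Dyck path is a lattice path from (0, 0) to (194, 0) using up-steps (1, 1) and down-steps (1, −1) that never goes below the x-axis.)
C_97 = 14657929356129575437016877846657032761712954950899755100

These Dyck paths are counted by the Catalan number C_n = (1/(n + 1)) · C(2n, n). For n = 97: C_97 = (1/98) · C(194, 97) = 1436477076900698392827654028972389210647869585188175999800/98 = 14657929356129575437016877846657032761712954950899755100.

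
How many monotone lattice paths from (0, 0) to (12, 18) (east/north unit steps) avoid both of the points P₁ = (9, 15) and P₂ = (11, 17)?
Number of paths = 33084833

Inclusion–exclusion. Total paths: C(30, 12) = 86493225. Through P₁: C(24, 9)·C(6, 3) = 26150080. Through P₂: C(28, 11)·C(2, 1) = 42948360. Since P₁ is strictly southwest of P₂, a monotone path through both must visit P₁ then P₂; paths through both = C(24, 9)·C(4, 2)·C(2, 1) = 15690048. Avoid both = 86493225 − 26150080 − 42948360 + 15690048 = 33084833.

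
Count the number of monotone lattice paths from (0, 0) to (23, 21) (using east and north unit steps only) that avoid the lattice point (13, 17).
Number of paths = 1892736790230

Total paths from (0, 0) to (23, 21): C(44, 23) = 2012616400080. Paths through (13, 17): (paths (0, 0) → (13, 17)) × (paths (13, 17) → (23, 21)) = C(30, 13) · C(14, 10) = 119759850 · 1001 = 119879609850. Avoidance count = 2012616400080 − 119879609850 = 1892736790230.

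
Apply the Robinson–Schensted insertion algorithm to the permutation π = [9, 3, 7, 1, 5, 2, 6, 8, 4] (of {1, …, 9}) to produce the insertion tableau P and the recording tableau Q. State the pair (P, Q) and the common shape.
P = [1, 2, 4, 8] / [3, 5, 6] / [7] / [9];  Q = [1, 3, 7, 8] / [2, 5, 9] / [4] / [6];  common shape = (4, 3, 1, 1)

Row-insert the values π_1, π_2, … into P one at a time, bumping the leftmost entry strictly greater than the inserted value down to the next row. The recording tableau Q records, in position (i, j), the step at which that cell was added to P.
  Insert 9 (step 1): P = [9];  Q = [1]
  Insert 3 (step 2): P = [3] / [9];  Q = [1] / [2]
  Insert 7 (step 3): P = [3, 7] / [9];  Q = [1, 3] / [2]
  Insert 1 (step 4): P = [1, 7] / [3] / [9];  Q = [1, 3] / [2] / [4]
  Insert 5 (step 5): P = [1, 5] / [3, 7] / [9];  Q = [1, 3] / [2, 5] / [4]
  Insert 2 (step 6): P = [1, 2] / [3, 5] / [7] / [9];  Q = [1, 3] / [2, 5] / [4] / [6]
  Insert 6 (step 7): P = [1, 2, 6] / [3, 5] / [7] / [9];  Q = [1, 3, 7] / [2, 5] / [4] / [6]
  Insert 8 (step 8): P = [1, 2, 6, 8] / [3, 5] / [7] / [9];  Q = [1, 3, 7, 8] / [2, 5] / [4] / [6]
  Insert 4 (step 9): P = [1, 2, 4, 8] / [3, 5, 6] / [7] / [9];  Q = [1, 3, 7, 8] / [2, 5, 9] / [4] / [6]
Final shape: (4, 3, 1, 1).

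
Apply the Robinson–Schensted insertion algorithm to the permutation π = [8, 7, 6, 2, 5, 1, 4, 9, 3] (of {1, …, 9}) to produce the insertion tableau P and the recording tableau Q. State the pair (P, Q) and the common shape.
P = [1, 3, 9] / [2, 4] / [5] / [6] / [7] / [8];  Q = [1, 5, 8] / [2, 7] / [3] / [4] / [6] / [9];  common shape = (3, 2, 1, 1, 1, 1)

Row-insert the values π_1, π_2, … into P one at a time, bumping the leftmost entry strictly greater than the inserted value down to the next row. The recording tableau Q records, in position (i, j), the step at which that cell was added to P.
  Insert 8 (step 1): P = [8];  Q = [1]
  Insert 7 (step 2): P = [7] / [8];  Q = [1] / [2]
  Insert 6 (step 3): P = [6] / [7] / [8];  Q = [1] / [2] / [3]
  Insert 2 (step 4): P = [2] / [6] / [7] / [8];  Q = [1] / [2] / [3] / [4]
  Insert 5 (step 5): P = [2, 5] / [6] / [7] / [8];  Q = [1, 5] / [2] / [3] / [4]
  Insert 1 (step 6): P = [1, 5] / [2] / [6] / [7] / [8];  Q = [1, 5] / [2] / [3] / [4] / [6]
  Insert 4 (step 7): P = [1, 4] / [2, 5] / [6] / [7] / [8];  Q = [1, 5] / [2, 7] / [3] / [4] / [6]
  Insert 9 (step 8): P = [1, 4, 9] / [2, 5] / [6] / [7] / [8];  Q = [1, 5, 8] / [2, 7] / [3] / [4] / [6]
  Insert 3 (step 9): P = [1, 3, 9] / [2, 4] / [5] / [6] / [7] / [8];  Q = [1, 5, 8] / [2, 7] / [3] / [4] / [6] / [9]
Final shape: (3, 2, 1, 1, 1, 1).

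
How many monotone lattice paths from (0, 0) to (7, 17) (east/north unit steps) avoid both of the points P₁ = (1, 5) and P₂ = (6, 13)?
Number of paths = 137670

Inclusion–exclusion. Total paths: C(24, 7) = 346104. Through P₁: C(6, 1)·C(18, 6) = 111384. Through P₂: C(19, 6)·C(5, 1) = 135660. Since P₁ is strictly southwest of P₂, a monotone path through both must visit P₁ then P₂; paths through both = C(6, 1)·C(13, 5)·C(5, 1) = 38610. Avoid both = 346104 − 111384 − 135660 + 38610 = 137670.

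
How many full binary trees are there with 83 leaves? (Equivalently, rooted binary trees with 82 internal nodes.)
C_82 = 17526585015616776834735140517915655636396234280

These full binary trees are counted by the Catalan number C_n = (1/(n + 1)) · C(2n, n). For n = 82: C_82 = (1/83) · C(164, 82) = 1454706556296192477283016662986999417820887445240/83 = 17526585015616776834735140517915655636396234280.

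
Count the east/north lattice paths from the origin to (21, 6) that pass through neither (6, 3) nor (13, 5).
Number of paths = 177570

Inclusion–exclusion. Total paths: C(27, 21) = 296010. Through P₁: C(9, 6)·C(18, 15) = 68544. Through P₂: C(18, 13)·C(9, 8) = 77112. Since P₁ is strictly southwest of P₂, a monotone path through both must visit P₁ then P₂; paths through both = C(9, 6)·C(9, 7)·C(9, 8) = 27216. Avoid both = 296010 − 68544 − 77112 + 27216 = 177570.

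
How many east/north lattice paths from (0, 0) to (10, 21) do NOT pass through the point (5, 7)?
Number of paths = 35142789

Total paths from (0, 0) to (10, 21): C(31, 10) = 44352165. Paths through (5, 7): (paths (0, 0) → (5, 7)) × (paths (5, 7) → (10, 21)) = C(12, 5) · C(19, 5) = 792 · 11628 = 9209376. Avoidance count = 44352165 − 9209376 = 35142789.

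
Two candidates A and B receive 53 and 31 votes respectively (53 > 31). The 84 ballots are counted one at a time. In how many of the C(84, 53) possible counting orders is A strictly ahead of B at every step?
Strict-lead orderings = 24693425298745625210976

Total orderings of the 84 votes with 53 for A: C(84, 53) = 94283987504301478078272. By the Bertrand ballot formula (Cycle Lemma / reflection principle), the number of orderings in which A is strictly ahead of B throughout is (p − q)/(p + q) · C(p + q, p) = (53 − 31)/(53 + 31) · 94283987504301478078272 = 24693425298745625210976.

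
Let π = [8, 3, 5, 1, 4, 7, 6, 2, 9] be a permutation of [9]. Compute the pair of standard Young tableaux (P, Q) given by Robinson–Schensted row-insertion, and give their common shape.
P = [1, 2, 6, 9] / [3, 4, 7] / [5] / [8];  Q = [1, 3, 6, 9] / [2, 5, 7] / [4] / [8];  common shape = (4, 3, 1, 1)

Row-insert the values π_1, π_2, … into P one at a time, bumping the leftmost entry strictly greater than the inserted value down to the next row. The recording tableau Q records, in position (i, j), the step at which that cell was added to P.
  Insert 8 (step 1): P = [8];  Q = [1]
  Insert 3 (step 2): P = [3] / [8];  Q = [1] / [2]
  Insert 5 (step 3): P = [3, 5] / [8];  Q = [1, 3] / [2]
  Insert 1 (step 4): P = [1, 5] / [3] / [8];  Q = [1, 3] / [2] / [4]
  Insert 4 (step 5): P = [1, 4] / [3, 5] / [8];  Q = [1, 3] / [2, 5] / [4]
  Insert 7 (step 6): P = [1, 4, 7] / [3, 5] / [8];  Q = [1, 3, 6] / [2, 5] / [4]
  Insert 6 (step 7): P = [1, 4, 6] / [3, 5, 7] / [8];  Q = [1, 3, 6] / [2, 5, 7] / [4]
  Insert 2 (step 8): P = [1, 2, 6] / [3, 4, 7] / [5] / [8];  Q = [1, 3, 6] / [2, 5, 7] / [4] / [8]
  Insert 9 (step 9): P = [1, 2, 6, 9] / [3, 4, 7] / [5] / [8];  Q = [1, 3, 6, 9] / [2, 5, 7] / [4] / [8]
Final shape: (4, 3, 1, 1).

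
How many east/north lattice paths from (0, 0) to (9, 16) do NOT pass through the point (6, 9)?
Number of paths = 1442375

Total paths from (0, 0) to (9, 16): C(25, 9) = 2042975. Paths through (6, 9): (paths (0, 0) → (6, 9)) × (paths (6, 9) → (9, 16)) = C(15, 6) · C(10, 3) = 5005 · 120 = 600600. Avoidance count = 2042975 − 600600 = 1442375.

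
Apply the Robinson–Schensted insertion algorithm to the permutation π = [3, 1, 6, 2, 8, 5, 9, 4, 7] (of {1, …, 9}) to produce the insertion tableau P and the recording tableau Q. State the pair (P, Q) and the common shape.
P = [1, 2, 4, 7] / [3, 5, 8, 9] / [6];  Q = [1, 3, 5, 7] / [2, 4, 6, 9] / [8];  common shape = (4, 4, 1)

Row-insert the values π_1, π_2, … into P one at a time, bumping the leftmost entry strictly greater than the inserted value down to the next row. The recording tableau Q records, in position (i, j), the step at which that cell was added to P.
  Insert 3 (step 1): P = [3];  Q = [1]
  Insert 1 (step 2): P = [1] / [3];  Q = [1] / [2]
  Insert 6 (step 3): P = [1, 6] / [3];  Q = [1, 3] / [2]
  Insert 2 (step 4): P = [1, 2] / [3, 6];  Q = [1, 3] / [2, 4]
  Insert 8 (step 5): P = [1, 2, 8] / [3, 6];  Q = [1, 3, 5] / [2, 4]
  Insert 5 (step 6): P = [1, 2, 5] / [3, 6, 8];  Q = [1, 3, 5] / [2, 4, 6]
  Insert 9 (step 7): P = [1, 2, 5, 9] / [3, 6, 8];  Q = [1, 3, 5, 7] / [2, 4, 6]
  Insert 4 (step 8): P = [1, 2, 4, 9] / [3, 5, 8] / [6];  Q = [1, 3, 5, 7] / [2, 4, 6] / [8]
  Insert 7 (step 9): P = [1, 2, 4, 7] / [3, 5, 8, 9] / [6];  Q = [1, 3, 5, 7] / [2, 4, 6, 9] / [8]
Final shape: (4, 4, 1).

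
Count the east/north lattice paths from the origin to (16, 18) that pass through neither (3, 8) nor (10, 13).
Number of paths = 1547006208

Inclusion–exclusion. Total paths: C(34, 16) = 2203961430. Through P₁: C(11, 3)·C(23, 13) = 188770890. Through P₂: C(23, 10)·C(11, 6) = 528558492. Since P₁ is strictly southwest of P₂, a monotone path through both must visit P₁ then P₂; paths through both = C(11, 3)·C(12, 7)·C(11, 6) = 60374160. Avoid both = 2203961430 − 188770890 − 528558492 + 60374160 = 1547006208.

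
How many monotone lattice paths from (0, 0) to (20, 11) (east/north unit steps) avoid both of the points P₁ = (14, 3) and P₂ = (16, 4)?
Number of paths = 81704625

Inclusion–exclusion. Total paths: C(31, 20) = 84672315. Through P₁: C(17, 14)·C(14, 6) = 2042040. Through P₂: C(20, 16)·C(11, 4) = 1598850. Since P₁ is strictly southwest of P₂, a monotone path through both must visit P₁ then P₂; paths through both = C(17, 14)·C(3, 2)·C(11, 4) = 673200. Avoid both = 84672315 − 2042040 − 1598850 + 673200 = 81704625.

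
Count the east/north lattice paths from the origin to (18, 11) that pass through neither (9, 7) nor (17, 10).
Number of paths = 13320320

Inclusion–exclusion. Total paths: C(29, 18) = 34597290. Through P₁: C(16, 9)·C(13, 9) = 8179600. Through P₂: C(27, 17)·C(2, 1) = 16872570. Since P₁ is strictly southwest of P₂, a monotone path through both must visit P₁ then P₂; paths through both = C(16, 9)·C(11, 8)·C(2, 1) = 3775200. Avoid both = 34597290 − 8179600 − 16872570 + 3775200 = 13320320.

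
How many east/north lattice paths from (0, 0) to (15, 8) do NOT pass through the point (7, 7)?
Number of paths = 459426

Total paths from (0, 0) to (15, 8): C(23, 15) = 490314. Paths through (7, 7): (paths (0, 0) → (7, 7)) × (paths (7, 7) → (15, 8)) = C(14, 7) · C(9, 8) = 3432 · 9 = 30888. Avoidance count = 490314 − 30888 = 459426.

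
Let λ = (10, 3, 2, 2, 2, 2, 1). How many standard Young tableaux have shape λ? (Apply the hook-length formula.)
# SYT of shape (10, 3, 2, 2, 2, 2, 1) = 266741475

Hook-length formula: f^λ = n! / Π hook(c), product over all cells c of the Young diagram. For λ = (10, 3, 2, 2, 2, 2, 1), n = 22 boxes. Hook lengths by row (left-to-right, top-to-bottom): [16, 14, 9, 7, 6, 5, 4, 3, 2, 1]; [8, 6, 1]; [6, 4]; [5, 3]; [4, 2]; [3, 1]; [1]. Product of hooks = 4213820620800. So f^λ = 22! / 4213820620800 = 1124000727777607680000 / 4213820620800 = 266741475.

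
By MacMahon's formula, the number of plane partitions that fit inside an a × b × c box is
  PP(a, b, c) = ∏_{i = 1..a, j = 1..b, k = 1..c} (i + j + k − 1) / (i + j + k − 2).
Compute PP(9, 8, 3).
PP(9, 8, 3) = 198520691512

Evaluate the triple product over i = 1..9, j = 1..8, k = 1..3. The factors are (2/1) · (3/2) · (4/3) · (3/2) · (4/3) · (5/4) · (4/3) · (5/4) · … (216 factors total). The numerators and denominators telescope so the product is an integer; carrying out the multiplication exactly gives PP(9, 8, 3) = 198520691512.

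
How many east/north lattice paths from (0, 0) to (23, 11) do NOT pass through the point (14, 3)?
Number of paths = 269566960

Total paths from (0, 0) to (23, 11): C(34, 23) = 286097760. Paths through (14, 3): (paths (0, 0) → (14, 3)) × (paths (14, 3) → (23, 11)) = C(17, 14) · C(17, 9) = 680 · 24310 = 16530800. Avoidance count = 286097760 − 16530800 = 269566960.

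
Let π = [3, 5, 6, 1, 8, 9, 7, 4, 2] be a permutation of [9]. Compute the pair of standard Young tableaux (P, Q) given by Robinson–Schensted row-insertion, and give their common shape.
P = [1, 2, 6, 7, 9] / [3, 4] / [5] / [8];  Q = [1, 2, 3, 5, 6] / [4, 7] / [8] / [9];  common shape = (5, 2, 1, 1)

Row-insert the values π_1, π_2, … into P one at a time, bumping the leftmost entry strictly greater than the inserted value down to the next row. The recording tableau Q records, in position (i, j), the step at which that cell was added to P.
  Insert 3 (step 1): P = [3];  Q = [1]
  Insert 5 (step 2): P = [3, 5];  Q = [1, 2]
  Insert 6 (step 3): P = [3, 5, 6];  Q = [1, 2, 3]
  Insert 1 (step 4): P = [1, 5, 6] / [3];  Q = [1, 2, 3] / [4]
  Insert 8 (step 5): P = [1, 5, 6, 8] / [3];  Q = [1, 2, 3, 5] / [4]
  Insert 9 (step 6): P = [1, 5, 6, 8, 9] / [3];  Q = [1, 2, 3, 5, 6] / [4]
  Insert 7 (step 7): P = [1, 5, 6, 7, 9] / [3, 8];  Q = [1, 2, 3, 5, 6] / [4, 7]
  Insert 4 (step 8): P = [1, 4, 6, 7, 9] / [3, 5] / [8];  Q = [1, 2, 3, 5, 6] / [4, 7] / [8]
  Insert 2 (step 9): P = [1, 2, 6, 7, 9] / [3, 4] / [5] / [8];  Q = [1, 2, 3, 5, 6] / [4, 7] / [8] / [9]
Final shape: (5, 2, 1, 1).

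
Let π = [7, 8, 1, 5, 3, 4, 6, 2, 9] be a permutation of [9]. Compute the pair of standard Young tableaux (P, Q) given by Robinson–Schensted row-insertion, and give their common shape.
P = [1, 2, 4, 6, 9] / [3, 8] / [5] / [7];  Q = [1, 2, 6, 7, 9] / [3, 4] / [5] / [8];  common shape = (5, 2, 1, 1)

Row-insert the values π_1, π_2, … into P one at a time, bumping the leftmost entry strictly greater than the inserted value down to the next row. The recording tableau Q records, in position (i, j), the step at which that cell was added to P.
  Insert 7 (step 1): P = [7];  Q = [1]
  Insert 8 (step 2): P = [7, 8];  Q = [1, 2]
  Insert 1 (step 3): P = [1, 8] / [7];  Q = [1, 2] / [3]
  Insert 5 (step 4): P = [1, 5] / [7, 8];  Q = [1, 2] / [3, 4]
  Insert 3 (step 5): P = [1, 3] / [5, 8] / [7];  Q = [1, 2] / [3, 4] / [5]
  Insert 4 (step 6): P = [1, 3, 4] / [5, 8] / [7];  Q = [1, 2, 6] / [3, 4] / [5]
  Insert 6 (step 7): P = [1, 3, 4, 6] / [5, 8] / [7];  Q = [1, 2, 6, 7] / [3, 4] / [5]
  Insert 2 (step 8): P = [1, 2, 4, 6] / [3, 8] / [5] / [7];  Q = [1, 2, 6, 7] / [3, 4] / [5] / [8]
  Insert 9 (step 9): P = [1, 2, 4, 6, 9] / [3, 8] / [5] / [7];  Q = [1, 2, 6, 7, 9] / [3, 4] / [5] / [8]
Final shape: (5, 2, 1, 1).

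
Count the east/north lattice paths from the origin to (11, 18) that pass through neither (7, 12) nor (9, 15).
Number of paths = 15979570

Inclusion–exclusion. Total paths: C(29, 11) = 34597290. Through P₁: C(19, 7)·C(10, 4) = 10581480. Through P₂: C(24, 9)·C(5, 2) = 13075040. Since P₁ is strictly southwest of P₂, a monotone path through both must visit P₁ then P₂; paths through both = C(19, 7)·C(5, 2)·C(5, 2) = 5038800. Avoid both = 34597290 − 10581480 − 13075040 + 5038800 = 15979570.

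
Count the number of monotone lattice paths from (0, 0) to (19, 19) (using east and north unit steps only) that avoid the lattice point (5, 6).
Number of paths = 26078329200

Total paths from (0, 0) to (19, 19): C(38, 19) = 35345263800. Paths through (5, 6): (paths (0, 0) → (5, 6)) × (paths (5, 6) → (19, 19)) = C(11, 5) · C(27, 14) = 462 · 20058300 = 9266934600. Avoidance count = 35345263800 − 9266934600 = 26078329200.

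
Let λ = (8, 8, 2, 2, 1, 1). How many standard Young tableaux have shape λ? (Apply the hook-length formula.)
# SYT of shape (8, 8, 2, 2, 1, 1) = 275769648

Hook-length formula: f^λ = n! / Π hook(c), product over all cells c of the Young diagram. For λ = (8, 8, 2, 2, 1, 1), n = 22 boxes. Hook lengths by row (left-to-right, top-to-bottom): [13, 10, 7, 6, 5, 4, 3, 2]; [12, 9, 6, 5, 4, 3, 2, 1]; [5, 2]; [4, 1]; [2]; [1]. Product of hooks = 4075868160000. So f^λ = 22! / 4075868160000 = 1124000727777607680000 / 4075868160000 = 275769648.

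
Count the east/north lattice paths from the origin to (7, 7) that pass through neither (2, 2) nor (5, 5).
Number of paths = 1128

Inclusion–exclusion. Total paths: C(14, 7) = 3432. Through P₁: C(4, 2)·C(10, 5) = 1512. Through P₂: C(10, 5)·C(4, 2) = 1512. Since P₁ is strictly southwest of P₂, a monotone path through both must visit P₁ then P₂; paths through both = C(4, 2)·C(6, 3)·C(4, 2) = 720. Avoid both = 3432 − 1512 − 1512 + 720 = 1128.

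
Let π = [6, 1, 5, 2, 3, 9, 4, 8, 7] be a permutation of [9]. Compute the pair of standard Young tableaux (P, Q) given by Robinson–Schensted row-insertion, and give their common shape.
P = [1, 2, 3, 4, 7] / [5, 8] / [6, 9];  Q = [1, 3, 5, 6, 8] / [2, 7] / [4, 9];  common shape = (5, 2, 2)

Row-insert the values π_1, π_2, … into P one at a time, bumping the leftmost entry strictly greater than the inserted value down to the next row. The recording tableau Q records, in position (i, j), the step at which that cell was added to P.
  Insert 6 (step 1): P = [6];  Q = [1]
  Insert 1 (step 2): P = [1] / [6];  Q = [1] / [2]
  Insert 5 (step 3): P = [1, 5] / [6];  Q = [1, 3] / [2]
  Insert 2 (step 4): P = [1, 2] / [5] / [6];  Q = [1, 3] / [2] / [4]
  Insert 3 (step 5): P = [1, 2, 3] / [5] / [6];  Q = [1, 3, 5] / [2] / [4]
  Insert 9 (step 6): P = [1, 2, 3, 9] / [5] / [6];  Q = [1, 3, 5, 6] / [2] / [4]
  Insert 4 (step 7): P = [1, 2, 3, 4] / [5, 9] / [6];  Q = [1, 3, 5, 6] / [2, 7] / [4]
  Insert 8 (step 8): P = [1, 2, 3, 4, 8] / [5, 9] / [6];  Q = [1, 3, 5, 6, 8] / [2, 7] / [4]
  Insert 7 (step 9): P = [1, 2, 3, 4, 7] / [5, 8] / [6, 9];  Q = [1, 3, 5, 6, 8] / [2, 7] / [4, 9]
Final shape: (5, 2, 2).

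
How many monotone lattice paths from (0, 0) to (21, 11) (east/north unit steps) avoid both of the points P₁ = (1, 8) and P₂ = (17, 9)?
Number of paths = 82142586

Inclusion–exclusion. Total paths: C(32, 21) = 129024480. Through P₁: C(9, 1)·C(23, 20) = 15939. Through P₂: C(26, 17)·C(6, 4) = 46868250. Since P₁ is strictly southwest of P₂, a monotone path through both must visit P₁ then P₂; paths through both = C(9, 1)·C(17, 16)·C(6, 4) = 2295. Avoid both = 129024480 − 15939 − 46868250 + 2295 = 82142586.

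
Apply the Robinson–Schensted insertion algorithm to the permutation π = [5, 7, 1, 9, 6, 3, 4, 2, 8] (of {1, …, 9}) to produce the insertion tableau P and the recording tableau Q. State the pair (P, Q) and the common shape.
P = [1, 2, 4, 8] / [3, 6, 9] / [5] / [7];  Q = [1, 2, 4, 9] / [3, 5, 7] / [6] / [8];  common shape = (4, 3, 1, 1)

Row-insert the values π_1, π_2, … into P one at a time, bumping the leftmost entry strictly greater than the inserted value down to the next row. The recording tableau Q records, in position (i, j), the step at which that cell was added to P.
  Insert 5 (step 1): P = [5];  Q = [1]
  Insert 7 (step 2): P = [5, 7];  Q = [1, 2]
  Insert 1 (step 3): P = [1, 7] / [5];  Q = [1, 2] / [3]
  Insert 9 (step 4): P = [1, 7, 9] / [5];  Q = [1, 2, 4] / [3]
  Insert 6 (step 5): P = [1, 6, 9] / [5, 7];  Q = [1, 2, 4] / [3, 5]
  Insert 3 (step 6): P = [1, 3, 9] / [5, 6] / [7];  Q = [1, 2, 4] / [3, 5] / [6]
  Insert 4 (step 7): P = [1, 3, 4] / [5, 6, 9] / [7];  Q = [1, 2, 4] / [3, 5, 7] / [6]
  Insert 2 (step 8): P = [1, 2, 4] / [3, 6, 9] / [5] / [7];  Q = [1, 2, 4] / [3, 5, 7] / [6] / [8]
  Insert 8 (step 9): P = [1, 2, 4, 8] / [3, 6, 9] / [5] / [7];  Q = [1, 2, 4, 9] / [3, 5, 7] / [6] / [8]
Final shape: (4, 3, 1, 1).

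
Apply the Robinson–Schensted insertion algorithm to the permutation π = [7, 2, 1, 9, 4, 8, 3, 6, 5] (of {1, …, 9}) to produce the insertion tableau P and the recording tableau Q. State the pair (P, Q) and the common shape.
P = [1, 3, 5] / [2, 4, 6] / [7, 8] / [9];  Q = [1, 4, 6] / [2, 5, 8] / [3, 7] / [9];  common shape = (3, 3, 2, 1)

Row-insert the values π_1, π_2, … into P one at a time, bumping the leftmost entry strictly greater than the inserted value down to the next row. The recording tableau Q records, in position (i, j), the step at which that cell was added to P.
  Insert 7 (step 1): P = [7];  Q = [1]
  Insert 2 (step 2): P = [2] / [7];  Q = [1] / [2]
  Insert 1 (step 3): P = [1] / [2] / [7];  Q = [1] / [2] / [3]
  Insert 9 (step 4): P = [1, 9] / [2] / [7];  Q = [1, 4] / [2] / [3]
  Insert 4 (step 5): P = [1, 4] / [2, 9] / [7];  Q = [1, 4] / [2, 5] / [3]
  Insert 8 (step 6): P = [1, 4, 8] / [2, 9] / [7];  Q = [1, 4, 6] / [2, 5] / [3]
  Insert 3 (step 7): P = [1, 3, 8] / [2, 4] / [7, 9];  Q = [1, 4, 6] / [2, 5] / [3, 7]
  Insert 6 (step 8): P = [1, 3, 6] / [2, 4, 8] / [7, 9];  Q = [1, 4, 6] / [2, 5, 8] / [3, 7]
  Insert 5 (step 9): P = [1, 3, 5] / [2, 4, 6] / [7, 8] / [9];  Q = [1, 4, 6] / [2, 5, 8] / [3, 7] / [9]
Final shape: (3, 3, 2, 1).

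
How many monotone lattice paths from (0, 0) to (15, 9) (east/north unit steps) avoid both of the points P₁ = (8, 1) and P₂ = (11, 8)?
Number of paths = 877079

Inclusion–exclusion. Total paths: C(24, 15) = 1307504. Through P₁: C(9, 8)·C(15, 7) = 57915. Through P₂: C(19, 11)·C(5, 4) = 377910. Since P₁ is strictly southwest of P₂, a monotone path through both must visit P₁ then P₂; paths through both = C(9, 8)·C(10, 3)·C(5, 4) = 5400. Avoid both = 1307504 − 57915 − 377910 + 5400 = 877079.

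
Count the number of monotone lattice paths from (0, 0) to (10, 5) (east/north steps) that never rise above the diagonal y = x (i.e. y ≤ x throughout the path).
Number of paths = 1638

By the reflection principle (André's argument), the number of monotone paths to (10, 5) with n ≤ m that never go above y = x is C(15, 10) − C(15, 11) = 3003 − 1365 = 1638.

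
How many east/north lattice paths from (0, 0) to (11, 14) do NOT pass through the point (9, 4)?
Number of paths = 4410210

Total paths from (0, 0) to (11, 14): C(25, 11) = 4457400. Paths through (9, 4): (paths (0, 0) → (9, 4)) × (paths (9, 4) → (11, 14)) = C(13, 9) · C(12, 2) = 715 · 66 = 47190. Avoidance count = 4457400 − 47190 = 4410210.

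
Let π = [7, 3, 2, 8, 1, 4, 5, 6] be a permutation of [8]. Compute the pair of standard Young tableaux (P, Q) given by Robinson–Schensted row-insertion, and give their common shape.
P = [1, 4, 5, 6] / [2, 8] / [3] / [7];  Q = [1, 4, 7, 8] / [2, 6] / [3] / [5];  common shape = (4, 2, 1, 1)

Row-insert the values π_1, π_2, … into P one at a time, bumping the leftmost entry strictly greater than the inserted value down to the next row. The recording tableau Q records, in position (i, j), the step at which that cell was added to P.
  Insert 7 (step 1): P = [7];  Q = [1]
  Insert 3 (step 2): P = [3] / [7];  Q = [1] / [2]
  Insert 2 (step 3): P = [2] / [3] / [7];  Q = [1] / [2] / [3]
  Insert 8 (step 4): P = [2, 8] / [3] / [7];  Q = [1, 4] / [2] / [3]
  Insert 1 (step 5): P = [1, 8] / [2] / [3] / [7];  Q = [1, 4] / [2] / [3] / [5]
  Insert 4 (step 6): P = [1, 4] / [2, 8] / [3] / [7];  Q = [1, 4] / [2, 6] / [3] / [5]
  Insert 5 (step 7): P = [1, 4, 5] / [2, 8] / [3] / [7];  Q = [1, 4, 7] / [2, 6] / [3] / [5]
  Insert 6 (step 8): P = [1, 4, 5, 6] / [2, 8] / [3] / [7];  Q = [1, 4, 7, 8] / [2, 6] / [3] / [5]
Final shape: (4, 2, 1, 1).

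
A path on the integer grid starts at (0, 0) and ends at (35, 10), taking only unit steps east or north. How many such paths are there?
Number of paths = 3190187286

A monotone lattice path from (0, 0) to (35, 10) consists of 35 east steps and 10 north steps in some order, so it is determined by which 35 of the 45 steps are east. The count is C(45, 35) = 3190187286.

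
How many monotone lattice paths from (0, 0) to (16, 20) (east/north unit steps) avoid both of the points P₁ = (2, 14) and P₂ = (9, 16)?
Number of paths = 6630464760

Inclusion–exclusion. Total paths: C(36, 16) = 7307872110. Through P₁: C(16, 2)·C(20, 14) = 4651200. Through P₂: C(25, 9)·C(11, 7) = 674181750. Since P₁ is strictly southwest of P₂, a monotone path through both must visit P₁ then P₂; paths through both = C(16, 2)·C(9, 7)·C(11, 7) = 1425600. Avoid both = 7307872110 − 4651200 − 674181750 + 1425600 = 6630464760.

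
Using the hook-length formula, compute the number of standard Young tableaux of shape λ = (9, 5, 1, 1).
# SYT of shape (9, 5, 1, 1) = 71500

Hook-length formula: f^λ = n! / Π hook(c), product over all cells c of the Young diagram. For λ = (9, 5, 1, 1), n = 16 boxes. Hook lengths by row (left-to-right, top-to-bottom): [12, 9, 8, 7, 6, 4, 3, 2, 1]; [7, 4, 3, 2, 1]; [2]; [1]. Product of hooks = 292626432. So f^λ = 16! / 292626432 = 20922789888000 / 292626432 = 71500.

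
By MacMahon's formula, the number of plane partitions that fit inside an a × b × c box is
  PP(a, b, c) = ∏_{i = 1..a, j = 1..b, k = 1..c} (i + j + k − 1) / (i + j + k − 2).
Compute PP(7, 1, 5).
PP(7, 1, 5) = 792

Evaluate the triple product over i = 1..7, j = 1..1, k = 1..5. The factors are (2/1) · (3/2) · (4/3) · (5/4) · (6/5) · (3/2) · (4/3) · (5/4) · … (35 factors total). The numerators and denominators telescope so the product is an integer; carrying out the multiplication exactly gives PP(7, 1, 5) = 792.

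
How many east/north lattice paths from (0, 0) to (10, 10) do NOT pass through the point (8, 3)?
Number of paths = 178816

Total paths from (0, 0) to (10, 10): C(20, 10) = 184756. Paths through (8, 3): (paths (0, 0) → (8, 3)) × (paths (8, 3) → (10, 10)) = C(11, 8) · C(9, 2) = 165 · 36 = 5940. Avoidance count = 184756 − 5940 = 178816.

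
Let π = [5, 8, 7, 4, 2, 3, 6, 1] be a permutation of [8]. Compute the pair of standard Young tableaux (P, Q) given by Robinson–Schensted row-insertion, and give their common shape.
P = [1, 3, 6] / [2, 7] / [4] / [5] / [8];  Q = [1, 2, 7] / [3, 6] / [4] / [5] / [8];  common shape = (3, 2, 1, 1, 1)

Row-insert the values π_1, π_2, … into P one at a time, bumping the leftmost entry strictly greater than the inserted value down to the next row. The recording tableau Q records, in position (i, j), the step at which that cell was added to P.
  Insert 5 (step 1): P = [5];  Q = [1]
  Insert 8 (step 2): P = [5, 8];  Q = [1, 2]
  Insert 7 (step 3): P = [5, 7] / [8];  Q = [1, 2] / [3]
  Insert 4 (step 4): P = [4, 7] / [5] / [8];  Q = [1, 2] / [3] / [4]
  Insert 2 (step 5): P = [2, 7] / [4] / [5] / [8];  Q = [1, 2] / [3] / [4] / [5]
  Insert 3 (step 6): P = [2, 3] / [4, 7] / [5] / [8];  Q = [1, 2] / [3, 6] / [4] / [5]
  Insert 6 (step 7): P = [2, 3, 6] / [4, 7] / [5] / [8];  Q = [1, 2, 7] / [3, 6] / [4] / [5]
  Insert 1 (step 8): P = [1, 3, 6] / [2, 7] / [4] / [5] / [8];  Q = [1, 2, 7] / [3, 6] / [4] / [5] / [8]
Final shape: (3, 2, 1, 1, 1).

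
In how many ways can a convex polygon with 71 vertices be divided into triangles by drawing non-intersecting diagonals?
C_69 = 337485502510215975556783793455058624700

These polygon triangulations are counted by the Catalan number C_n = (1/(n + 1)) · C(2n, n). For n = 69: C_69 = (1/70) · C(138, 69) = 23623985175715118288974865541854103729000/70 = 337485502510215975556783793455058624700.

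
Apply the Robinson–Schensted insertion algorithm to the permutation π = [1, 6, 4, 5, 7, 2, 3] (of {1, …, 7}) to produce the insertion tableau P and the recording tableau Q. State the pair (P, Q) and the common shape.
P = [1, 2, 3, 7] / [4, 5] / [6];  Q = [1, 2, 4, 5] / [3, 7] / [6];  common shape = (4, 2, 1)

Row-insert the values π_1, π_2, … into P one at a time, bumping the leftmost entry strictly greater than the inserted value down to the next row. The recording tableau Q records, in position (i, j), the step at which that cell was added to P.
  Insert 1 (step 1): P = [1];  Q = [1]
  Insert 6 (step 2): P = [1, 6];  Q = [1, 2]
  Insert 4 (step 3): P = [1, 4] / [6];  Q = [1, 2] / [3]
  Insert 5 (step 4): P = [1, 4, 5] / [6];  Q = [1, 2, 4] / [3]
  Insert 7 (step 5): P = [1, 4, 5, 7] / [6];  Q = [1, 2, 4, 5] / [3]
  Insert 2 (step 6): P = [1, 2, 5, 7] / [4] / [6];  Q = [1, 2, 4, 5] / [3] / [6]
  Insert 3 (step 7): P = [1, 2, 3, 7] / [4, 5] / [6];  Q = [1, 2, 4, 5] / [3, 7] / [6]
Final shape: (4, 2, 1).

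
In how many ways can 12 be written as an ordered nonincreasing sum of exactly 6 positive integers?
p(12, 6 parts) = 11

Partitions of n into exactly k parts ↔ partitions of n − k into at most k parts (subtract 1 from each part). For n = 12, k = 6, the partitions are: 7+1+1+1+1+1, 6+2+1+1+1+1, 5+3+1+1+1+1, 5+2+2+1+1+1, 4+4+1+1+1+1, 4+3+2+1+1+1, 4+2+2+2+1+1, 3+3+3+1+1+1, 3+3+2+2+1+1, 3+2+2+2+2+1, 2+2+2+2+2+2. Count = 11.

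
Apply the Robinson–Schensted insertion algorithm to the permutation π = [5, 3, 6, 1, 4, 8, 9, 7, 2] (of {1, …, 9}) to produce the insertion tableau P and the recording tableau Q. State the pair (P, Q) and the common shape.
P = [1, 2, 7, 9] / [3, 4, 8] / [5, 6];  Q = [1, 3, 6, 7] / [2, 5, 8] / [4, 9];  common shape = (4, 3, 2)

Row-insert the values π_1, π_2, … into P one at a time, bumping the leftmost entry strictly greater than the inserted value down to the next row. The recording tableau Q records, in position (i, j), the step at which that cell was added to P.
  Insert 5 (step 1): P = [5];  Q = [1]
  Insert 3 (step 2): P = [3] / [5];  Q = [1] / [2]
  Insert 6 (step 3): P = [3, 6] / [5];  Q = [1, 3] / [2]
  Insert 1 (step 4): P = [1, 6] / [3] / [5];  Q = [1, 3] / [2] / [4]
  Insert 4 (step 5): P = [1, 4] / [3, 6] / [5];  Q = [1, 3] / [2, 5] / [4]
  Insert 8 (step 6): P = [1, 4, 8] / [3, 6] / [5];  Q = [1, 3, 6] / [2, 5] / [4]
  Insert 9 (step 7): P = [1, 4, 8, 9] / [3, 6] / [5];  Q = [1, 3, 6, 7] / [2, 5] / [4]
  Insert 7 (step 8): P = [1, 4, 7, 9] / [3, 6, 8] / [5];  Q = [1, 3, 6, 7] / [2, 5, 8] / [4]
  Insert 2 (step 9): P = [1, 2, 7, 9] / [3, 4, 8] / [5, 6];  Q = [1, 3, 6, 7] / [2, 5, 8] / [4, 9]
Final shape: (4, 3, 2).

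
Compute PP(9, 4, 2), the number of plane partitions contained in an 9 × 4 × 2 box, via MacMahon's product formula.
PP(9, 4, 2) = 143143

Evaluate the triple product over i = 1..9, j = 1..4, k = 1..2. The factors are (2/1) · (3/2) · (3/2) · (4/3) · (4/3) · (5/4) · (5/4) · (6/5) · … (72 factors total). The numerators and denominators telescope so the product is an integer; carrying out the multiplication exactly gives PP(9, 4, 2) = 143143.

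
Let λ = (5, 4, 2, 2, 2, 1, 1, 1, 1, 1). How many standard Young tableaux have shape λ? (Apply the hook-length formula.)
# SYT of shape (5, 4, 2, 2, 2, 1, 1, 1, 1, 1) = 34641750

Hook-length formula: f^λ = n! / Π hook(c), product over all cells c of the Young diagram. For λ = (5, 4, 2, 2, 2, 1, 1, 1, 1, 1), n = 20 boxes. Hook lengths by row (left-to-right, top-to-bottom): [14, 8, 4, 3, 1]; [12, 6, 2, 1]; [9, 3]; [8, 2]; [7, 1]; [5]; [4]; [3]; [2]; [1]. Product of hooks = 70230343680. So f^λ = 20! / 70230343680 = 2432902008176640000 / 70230343680 = 34641750.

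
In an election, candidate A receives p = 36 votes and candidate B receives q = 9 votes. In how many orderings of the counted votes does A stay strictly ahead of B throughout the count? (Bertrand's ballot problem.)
Strict-lead orderings = 531697881

Total orderings of the 45 votes with 36 for A: C(45, 36) = 886163135. By the Bertrand ballot formula (Cycle Lemma / reflection principle), the number of orderings in which A is strictly ahead of B throughout is (p − q)/(p + q) · C(p + q, p) = (36 − 9)/(36 + 9) · 886163135 = 531697881.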